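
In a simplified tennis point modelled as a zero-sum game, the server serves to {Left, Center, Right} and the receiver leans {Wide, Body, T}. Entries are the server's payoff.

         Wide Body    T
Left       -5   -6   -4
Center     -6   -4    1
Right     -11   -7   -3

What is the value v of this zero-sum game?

Row minima: Left → -6, Center → -6, Right → -11; maximin = -6.
Column maxima: Wide → -5, Body → -4, T → 1; minimax = -5.
-6 ≠ -5, so there is no saddle point; optimal play is mixed.
Right is strictly dominated by Center, so the server never plays it.
T is strictly dominated by Wide (it gives the server strictly more in every row), so the receiver never plays it.
On the remaining 2×2 (Left, Center vs Wide, Body):
Let the server play Left with probability p. Expected payoff against Wide: (-5)p + (-6)(1−p) = p − 6; against Body: (-6)p + (-4)(1−p) = −2p − 4.
Setting these equal: p − 6 = −2p − 4 ⇒ 3p = 2 ⇒ p = 2/3, and the value is (1)·(2/3) − 6 = -16/3.
For the receiver: with q = P(Wide), equating Left's and Center's payoffs gives q − 6 = −2q − 4 ⇒ q = 2/3.

-16/3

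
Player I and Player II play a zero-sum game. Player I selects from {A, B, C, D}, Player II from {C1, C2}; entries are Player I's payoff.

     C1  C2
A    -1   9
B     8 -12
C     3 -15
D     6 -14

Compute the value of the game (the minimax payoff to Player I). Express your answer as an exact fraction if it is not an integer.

2

Row minima: A → -1, B → -12, C → -15, D → -14; maximin = -1.
Column maxima: C1 → 8, C2 → 9; minimax = 8.
-1 ≠ 8, so there is no saddle point; optimal play is mixed.
C is strictly dominated by B, so Player I never plays it.
D is strictly dominated by B, so Player I never plays it.
On the remaining 2×2 (A, B vs C1, C2):
Let Player I play A with probability p. Expected payoff against C1: (-1)p + 8(1−p) = −9p + 8; against C2: 9p + (-12)(1−p) = 21p − 12.
Setting these equal: −9p + 8 = 21p − 12 ⇒ −30p = -20 ⇒ p = 2/3, and the value is (-9)·(2/3) + 8 = 2.
For Player II: with q = P(C1), equating A's and B's payoffs gives −10q + 9 = 20q − 12 ⇒ q = 7/10.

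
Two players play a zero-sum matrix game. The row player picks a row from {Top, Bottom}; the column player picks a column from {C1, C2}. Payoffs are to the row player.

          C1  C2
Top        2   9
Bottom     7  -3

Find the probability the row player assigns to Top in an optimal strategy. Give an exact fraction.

10/17

Row minima: Top → 2, Bottom → -3; maximin = 2.
Column maxima: C1 → 7, C2 → 9; minimax = 7.
2 ≠ 7, so there is no saddle point; optimal play is mixed.
Let the row player play Top with probability p. Expected payoff against C1: 2p + 7(1−p) = −5p + 7; against C2: 9p + (-3)(1−p) = 12p − 3.
Setting these equal: −5p + 7 = 12p − 3 ⇒ −17p = -10 ⇒ p = 10/17, and the value is (-5)·(10/17) + 7 = 69/17.
For the column player: with q = P(C1), equating Top's and Bottom's payoffs gives −7q + 9 = 10q − 3 ⇒ q = 12/17.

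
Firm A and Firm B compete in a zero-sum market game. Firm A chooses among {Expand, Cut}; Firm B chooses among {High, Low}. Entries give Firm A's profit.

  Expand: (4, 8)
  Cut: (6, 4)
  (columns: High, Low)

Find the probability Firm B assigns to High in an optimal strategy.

Row minima: Expand → 4, Cut → 4; maximin = 4.
Column maxima: High → 6, Low → 8; minimax = 6.
4 ≠ 6, so there is no saddle point; optimal play is mixed.
Let Firm A play Expand with probability p. Expected payoff against High: 4p + 6(1−p) = −2p + 6; against Low: 8p + 4(1−p) = 4p + 4.
Setting these equal: −2p + 6 = 4p + 4 ⇒ −6p = -2 ⇒ p = 1/3, and the value is (-2)·(1/3) + 6 = 16/3.
For Firm B: with q = P(High), equating Expand's and Cut's payoffs gives −4q + 8 = 2q + 4 ⇒ q = 2/3.

2/3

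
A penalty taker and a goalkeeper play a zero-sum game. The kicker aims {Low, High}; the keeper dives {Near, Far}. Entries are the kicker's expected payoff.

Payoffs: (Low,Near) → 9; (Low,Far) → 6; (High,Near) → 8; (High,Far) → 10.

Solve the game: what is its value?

42/5

Row minima: Low → 6, High → 8; maximin = 8.
Column maxima: Near → 9, Far → 10; minimax = 9.
8 ≠ 9, so there is no saddle point; optimal play is mixed.
Let the kicker play Low with probability p. Expected payoff against Near: 9p + 8(1−p) = p + 8; against Far: 6p + 10(1−p) = −4p + 10.
Setting these equal: p + 8 = −4p + 10 ⇒ 5p = 2 ⇒ p = 2/5, and the value is (1)·(2/5) + 8 = 42/5.
For the keeper: with q = P(Near), equating Low's and High's payoffs gives 3q + 6 = −2q + 10 ⇒ q = 4/5.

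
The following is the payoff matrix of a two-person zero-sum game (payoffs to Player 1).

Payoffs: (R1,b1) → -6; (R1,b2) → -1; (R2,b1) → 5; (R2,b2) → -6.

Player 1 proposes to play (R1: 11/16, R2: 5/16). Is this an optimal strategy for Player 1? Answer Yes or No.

Yes

Against b1 this mix gives (11/16)·(-6) + (5/16)·5 = -41/16.
Against b2 this mix gives (11/16)·(-1) + (5/16)·(-6) = -41/16.
All of Player 2's active replies (b1, b2) yield -41/16, and no column does worse for Player 1. The mix makes Player 2 indifferent and guarantees -41/16, so it is optimal.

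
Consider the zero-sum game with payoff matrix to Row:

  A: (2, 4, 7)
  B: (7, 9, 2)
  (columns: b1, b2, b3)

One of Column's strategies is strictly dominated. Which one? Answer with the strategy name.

b1 holds Row's payoff strictly below b2 in every row: 2 < 4, 7 < 9.
So b2 is strictly dominated for Column.

b2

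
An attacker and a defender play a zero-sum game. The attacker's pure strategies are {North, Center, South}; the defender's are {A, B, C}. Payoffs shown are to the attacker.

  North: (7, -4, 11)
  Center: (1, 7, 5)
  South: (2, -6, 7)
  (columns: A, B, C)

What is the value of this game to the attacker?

Row minima: North → -4, Center → 1, South → -6; maximin = 1.
Column maxima: A → 7, B → 7, C → 11; minimax = 7.
1 ≠ 7, so there is no saddle point; optimal play is mixed.
South is strictly dominated by North, so the attacker never plays it.
C is strictly dominated by A (it gives the attacker strictly more in every row), so the defender never plays it.
On the remaining 2×2 (North, Center vs A, B):
Let the attacker play North with probability p. Expected payoff against A: 7p + 1(1−p) = 6p + 1; against B: (-4)p + 7(1−p) = −11p + 7.
Setting these equal: 6p + 1 = −11p + 7 ⇒ 17p = 6 ⇒ p = 6/17, and the value is (6)·(6/17) + 1 = 53/17.
For the defender: with q = P(A), equating North's and Center's payoffs gives 11q − 4 = −6q + 7 ⇒ q = 11/17.

53/17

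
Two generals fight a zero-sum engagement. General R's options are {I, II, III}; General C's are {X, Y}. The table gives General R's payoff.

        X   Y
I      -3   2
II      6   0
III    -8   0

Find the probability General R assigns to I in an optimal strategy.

Row minima: I → -3, II → 0, III → -8; maximin = 0.
Column maxima: X → 6, Y → 2; minimax = 2.
0 ≠ 2, so there is no saddle point; optimal play is mixed.
III is strictly dominated by I, so General R never plays it.
On the remaining 2×2 (I, II vs X, Y):
Let General R play I with probability p. Expected payoff against X: (-3)p + 6(1−p) = −9p + 6; against Y: 2p + 0(1−p) = 2p.
Setting these equal: −9p + 6 = 2p ⇒ −11p = -6 ⇒ p = 6/11, and the value is (-9)·(6/11) + 6 = 12/11.
For General C: with q = P(X), equating I's and II's payoffs gives −5q + 2 = 6q ⇒ q = 2/11.

6/11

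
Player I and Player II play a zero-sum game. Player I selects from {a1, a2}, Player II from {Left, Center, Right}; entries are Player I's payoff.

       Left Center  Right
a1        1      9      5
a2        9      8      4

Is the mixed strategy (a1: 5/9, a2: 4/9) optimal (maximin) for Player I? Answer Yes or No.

Against Left this mix gives (5/9)·1 + (4/9)·9 = 41/9.
Against Center this mix gives (5/9)·9 + (4/9)·8 = 77/9.
Against Right this mix gives (5/9)·5 + (4/9)·4 = 41/9.
All of Player II's active replies (Left, Right) yield 41/9, and no column does worse for Player I. The mix makes Player II indifferent and guarantees 41/9, so it is optimal.

Yes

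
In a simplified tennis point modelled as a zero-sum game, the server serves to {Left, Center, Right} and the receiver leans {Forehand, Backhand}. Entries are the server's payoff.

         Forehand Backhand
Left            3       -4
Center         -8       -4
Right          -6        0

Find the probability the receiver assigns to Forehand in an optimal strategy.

4/13

Row minima: Left → -4, Center → -8, Right → -6; maximin = -4.
Column maxima: Forehand → 3, Backhand → 0; minimax = 0.
-4 ≠ 0, so there is no saddle point; optimal play is mixed.
Center is strictly dominated by Right, so the server never plays it.
On the remaining 2×2 (Left, Right vs Forehand, Backhand):
Let the server play Left with probability p. Expected payoff against Forehand: 3p + (-6)(1−p) = 9p − 6; against Backhand: (-4)p + 0(1−p) = −4p.
Setting these equal: 9p − 6 = −4p ⇒ 13p = 6 ⇒ p = 6/13, and the value is (9)·(6/13) − 6 = -24/13.
For the receiver: with q = P(Forehand), equating Left's and Right's payoffs gives 7q − 4 = −6q ⇒ q = 4/13.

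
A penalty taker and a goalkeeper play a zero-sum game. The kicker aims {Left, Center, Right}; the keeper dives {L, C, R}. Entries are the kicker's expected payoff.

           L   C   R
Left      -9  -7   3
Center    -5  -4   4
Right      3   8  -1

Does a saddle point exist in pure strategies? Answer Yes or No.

Row minima: Left → -9, Center → -5, Right → -1; maximin = -1.
Column maxima: L → 3, C → 8, R → 4; minimax = 3.
-1 ≠ 3, so no pure-strategy equilibrium exists.

No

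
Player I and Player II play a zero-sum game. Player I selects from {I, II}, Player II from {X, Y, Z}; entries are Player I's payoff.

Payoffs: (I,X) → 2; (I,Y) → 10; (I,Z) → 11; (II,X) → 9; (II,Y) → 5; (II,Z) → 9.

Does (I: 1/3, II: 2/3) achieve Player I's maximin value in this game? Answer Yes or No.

Against X this mix gives (1/3)·2 + (2/3)·9 = 20/3.
Against Y this mix gives (1/3)·10 + (2/3)·5 = 20/3.
Against Z this mix gives (1/3)·11 + (2/3)·9 = 29/3.
All of Player II's active replies (X, Y) yield 20/3, and no column does worse for Player I. The mix makes Player II indifferent and guarantees 20/3, so it is optimal.

Yes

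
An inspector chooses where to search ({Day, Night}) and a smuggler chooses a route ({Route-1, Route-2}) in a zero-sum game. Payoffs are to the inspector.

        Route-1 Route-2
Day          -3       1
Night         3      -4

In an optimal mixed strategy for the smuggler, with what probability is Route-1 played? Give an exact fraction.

5/11

Row minima: Day → -3, Night → -4; maximin = -3.
Column maxima: Route-1 → 3, Route-2 → 1; minimax = 1.
-3 ≠ 1, so there is no saddle point; optimal play is mixed.
Let the inspector play Day with probability p. Expected payoff against Route-1: (-3)p + 3(1−p) = −6p + 3; against Route-2: 1p + (-4)(1−p) = 5p − 4.
Setting these equal: −6p + 3 = 5p − 4 ⇒ −11p = -7 ⇒ p = 7/11, and the value is (-6)·(7/11) + 3 = -9/11.
For the smuggler: with q = P(Route-1), equating Day's and Night's payoffs gives −4q + 1 = 7q − 4 ⇒ q = 5/11.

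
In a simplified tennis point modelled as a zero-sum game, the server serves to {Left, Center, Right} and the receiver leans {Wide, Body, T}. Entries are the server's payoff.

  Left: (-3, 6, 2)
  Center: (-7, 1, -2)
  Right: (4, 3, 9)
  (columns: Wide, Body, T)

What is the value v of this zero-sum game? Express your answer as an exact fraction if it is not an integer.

Row minima: Left → -3, Center → -7, Right → 3; maximin = 3.
Column maxima: Wide → 4, Body → 6, T → 9; minimax = 4.
3 ≠ 4, so there is no saddle point; optimal play is mixed.
Center is strictly dominated by Left, so the server never plays it.
T is strictly dominated by Wide (it gives the server strictly more in every row), so the receiver never plays it.
On the remaining 2×2 (Left, Right vs Wide, Body):
Let the server play Left with probability p. Expected payoff against Wide: (-3)p + 4(1−p) = −7p + 4; against Body: 6p + 3(1−p) = 3p + 3.
Setting these equal: −7p + 4 = 3p + 3 ⇒ −10p = -1 ⇒ p = 1/10, and the value is (-7)·(1/10) + 4 = 33/10.
For the receiver: with q = P(Wide), equating Left's and Right's payoffs gives −9q + 6 = q + 3 ⇒ q = 3/10.

33/10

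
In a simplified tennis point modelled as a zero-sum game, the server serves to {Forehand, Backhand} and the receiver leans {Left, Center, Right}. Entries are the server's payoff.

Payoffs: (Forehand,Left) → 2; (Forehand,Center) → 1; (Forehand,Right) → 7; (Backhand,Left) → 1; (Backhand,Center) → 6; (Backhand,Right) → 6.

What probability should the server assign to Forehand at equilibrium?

5/6

Row minima: Forehand → 1, Backhand → 1; maximin = 1.
Column maxima: Left → 2, Center → 6, Right → 7; minimax = 2.
1 ≠ 2, so there is no saddle point; optimal play is mixed.
Right is strictly dominated by Left (it gives the server strictly more in every row), so the receiver never plays it.
On the remaining 2×2 (Forehand, Backhand vs Left, Center):
Let the server play Forehand with probability p. Expected payoff against Left: 2p + 1(1−p) = p + 1; against Center: 1p + 6(1−p) = −5p + 6.
Setting these equal: p + 1 = −5p + 6 ⇒ 6p = 5 ⇒ p = 5/6, and the value is (1)·(5/6) + 1 = 11/6.
For the receiver: with q = P(Left), equating Forehand's and Backhand's payoffs gives q + 1 = −5q + 6 ⇒ q = 5/6.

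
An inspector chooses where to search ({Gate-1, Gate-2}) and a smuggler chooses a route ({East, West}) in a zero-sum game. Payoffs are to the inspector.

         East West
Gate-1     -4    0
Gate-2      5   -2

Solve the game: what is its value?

-8/11

Row minima: Gate-1 → -4, Gate-2 → -2; maximin = -2.
Column maxima: East → 5, West → 0; minimax = 0.
-2 ≠ 0, so there is no saddle point; optimal play is mixed.
Let the inspector play Gate-1 with probability p. Expected payoff against East: (-4)p + 5(1−p) = −9p + 5; against West: 0p + (-2)(1−p) = 2p − 2.
Setting these equal: −9p + 5 = 2p − 2 ⇒ −11p = -7 ⇒ p = 7/11, and the value is (-9)·(7/11) + 5 = -8/11.
For the smuggler: with q = P(East), equating Gate-1's and Gate-2's payoffs gives −4q = 7q − 2 ⇒ q = 2/11.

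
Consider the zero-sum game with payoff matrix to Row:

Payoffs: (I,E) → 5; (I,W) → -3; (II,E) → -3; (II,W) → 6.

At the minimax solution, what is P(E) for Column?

Row minima: I → -3, II → -3; maximin = -3.
Column maxima: E → 5, W → 6; minimax = 5.
-3 ≠ 5, so there is no saddle point; optimal play is mixed.
Let Row play I with probability p. Expected payoff against E: 5p + (-3)(1−p) = 8p − 3; against W: (-3)p + 6(1−p) = −9p + 6.
Setting these equal: 8p − 3 = −9p + 6 ⇒ 17p = 9 ⇒ p = 9/17, and the value is (8)·(9/17) − 3 = 21/17.
For Column: with q = P(E), equating I's and II's payoffs gives 8q − 3 = −9q + 6 ⇒ q = 9/17.

9/17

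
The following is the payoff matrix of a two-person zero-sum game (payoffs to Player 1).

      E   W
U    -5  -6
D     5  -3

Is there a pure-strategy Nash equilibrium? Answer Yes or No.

Yes

Row minima: U → -6, D → -3; maximin = -3.
Column maxima: E → 5, W → -3; minimax = -3.
maximin = minimax = -3, so a saddle point exists.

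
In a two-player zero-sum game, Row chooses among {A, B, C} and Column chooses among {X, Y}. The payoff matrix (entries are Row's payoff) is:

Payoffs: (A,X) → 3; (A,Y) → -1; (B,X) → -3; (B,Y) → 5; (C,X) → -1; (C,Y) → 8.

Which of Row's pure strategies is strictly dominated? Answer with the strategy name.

B

C gives a strictly higher payoff than B against every column: -1 > -3, 8 > 5.
So B is strictly dominated and Row never plays it.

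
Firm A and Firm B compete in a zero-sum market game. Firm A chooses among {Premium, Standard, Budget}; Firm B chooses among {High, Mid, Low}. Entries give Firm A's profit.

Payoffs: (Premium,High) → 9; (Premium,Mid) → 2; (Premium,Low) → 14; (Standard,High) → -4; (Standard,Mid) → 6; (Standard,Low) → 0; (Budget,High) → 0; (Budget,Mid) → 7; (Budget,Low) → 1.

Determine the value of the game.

Row minima: Premium → 2, Standard → -4, Budget → 0; maximin = 2.
Column maxima: High → 9, Mid → 7, Low → 14; minimax = 7.
2 ≠ 7, so there is no saddle point; optimal play is mixed.
Standard is strictly dominated by Budget, so Firm A never plays it.
Low is strictly dominated by High (it gives Firm A strictly more in every row), so Firm B never plays it.
On the remaining 2×2 (Premium, Budget vs High, Mid):
Let Firm A play Premium with probability p. Expected payoff against High: 9p + 0(1−p) = 9p; against Mid: 2p + 7(1−p) = −5p + 7.
Setting these equal: 9p = −5p + 7 ⇒ 14p = 7 ⇒ p = 1/2, and the value is (9)·(1/2) = 9/2.
For Firm B: with q = P(High), equating Premium's and Budget's payoffs gives 7q + 2 = −7q + 7 ⇒ q = 5/14.

9/2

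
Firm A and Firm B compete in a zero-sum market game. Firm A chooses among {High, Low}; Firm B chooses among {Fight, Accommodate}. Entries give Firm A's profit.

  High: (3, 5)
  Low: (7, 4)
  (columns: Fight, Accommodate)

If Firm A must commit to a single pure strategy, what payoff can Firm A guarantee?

4

Row minima: High → 3, Low → 4.
The best of these is 4.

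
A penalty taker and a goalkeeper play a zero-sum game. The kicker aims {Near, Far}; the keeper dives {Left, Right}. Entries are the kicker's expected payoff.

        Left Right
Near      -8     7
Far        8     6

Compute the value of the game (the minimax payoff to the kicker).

104/17

Row minima: Near → -8, Far → 6; maximin = 6.
Column maxima: Left → 8, Right → 7; minimax = 7.
6 ≠ 7, so there is no saddle point; optimal play is mixed.
Let the kicker play Near with probability p. Expected payoff against Left: (-8)p + 8(1−p) = −16p + 8; against Right: 7p + 6(1−p) = p + 6.
Setting these equal: −16p + 8 = p + 6 ⇒ −17p = -2 ⇒ p = 2/17, and the value is (-16)·(2/17) + 8 = 104/17.
For the keeper: with q = P(Left), equating Near's and Far's payoffs gives −15q + 7 = 2q + 6 ⇒ q = 1/17.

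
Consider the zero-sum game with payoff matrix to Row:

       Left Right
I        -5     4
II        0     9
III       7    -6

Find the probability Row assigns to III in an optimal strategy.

Row minima: I → -5, II → 0, III → -6; maximin = 0.
Column maxima: Left → 7, Right → 9; minimax = 7.
0 ≠ 7, so there is no saddle point; optimal play is mixed.
I is strictly dominated by II, so Row never plays it.
On the remaining 2×2 (II, III vs Left, Right):
Let Row play II with probability p. Expected payoff against Left: 0p + 7(1−p) = −7p + 7; against Right: 9p + (-6)(1−p) = 15p − 6.
Setting these equal: −7p + 7 = 15p − 6 ⇒ −22p = -13 ⇒ p = 13/22, and the value is (-7)·(13/22) + 7 = 63/22.
For Column: with q = P(Left), equating II's and III's payoffs gives −9q + 9 = 13q − 6 ⇒ q = 15/22.

9/22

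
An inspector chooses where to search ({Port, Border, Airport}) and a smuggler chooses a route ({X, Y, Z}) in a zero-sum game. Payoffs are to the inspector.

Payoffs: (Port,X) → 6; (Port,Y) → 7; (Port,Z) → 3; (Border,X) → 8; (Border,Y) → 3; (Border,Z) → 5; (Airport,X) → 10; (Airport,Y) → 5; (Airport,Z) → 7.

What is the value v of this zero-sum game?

17/3

Row minima: Port → 3, Border → 3, Airport → 5; maximin = 5.
Column maxima: X → 10, Y → 7, Z → 7; minimax = 7.
5 ≠ 7, so there is no saddle point; optimal play is mixed.
Border is strictly dominated by Airport, so the inspector never plays it.
X is strictly dominated by Z (it gives the inspector strictly more in every row), so the smuggler never plays it.
On the remaining 2×2 (Port, Airport vs Y, Z):
Let the inspector play Port with probability p. Expected payoff against Y: 7p + 5(1−p) = 2p + 5; against Z: 3p + 7(1−p) = −4p + 7.
Setting these equal: 2p + 5 = −4p + 7 ⇒ 6p = 2 ⇒ p = 1/3, and the value is (2)·(1/3) + 5 = 17/3.
For the smuggler: with q = P(Y), equating Port's and Airport's payoffs gives 4q + 3 = −2q + 7 ⇒ q = 2/3.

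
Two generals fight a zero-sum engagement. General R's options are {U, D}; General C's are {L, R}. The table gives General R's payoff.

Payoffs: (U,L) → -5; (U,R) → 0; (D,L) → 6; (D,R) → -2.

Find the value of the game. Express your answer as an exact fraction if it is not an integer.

-10/13

Row minima: U → -5, D → -2; maximin = -2.
Column maxima: L → 6, R → 0; minimax = 0.
-2 ≠ 0, so there is no saddle point; optimal play is mixed.
Let General R play U with probability p. Expected payoff against L: (-5)p + 6(1−p) = −11p + 6; against R: 0p + (-2)(1−p) = 2p − 2.
Setting these equal: −11p + 6 = 2p − 2 ⇒ −13p = -8 ⇒ p = 8/13, and the value is (-11)·(8/13) + 6 = -10/13.
For General C: with q = P(L), equating U's and D's payoffs gives −5q = 8q − 2 ⇒ q = 2/13.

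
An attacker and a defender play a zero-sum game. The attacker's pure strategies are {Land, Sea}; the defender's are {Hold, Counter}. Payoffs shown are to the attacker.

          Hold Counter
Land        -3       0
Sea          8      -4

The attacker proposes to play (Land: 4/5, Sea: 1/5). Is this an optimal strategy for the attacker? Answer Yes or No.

Against Hold this mix gives (4/5)·(-3) + (1/5)·8 = -4/5.
Against Counter this mix gives (4/5)·0 + (1/5)·(-4) = -4/5.
All of the defender's active replies (Hold, Counter) yield -4/5, and no column does worse for the attacker. The mix makes the defender indifferent and guarantees -4/5, so it is optimal.

Yes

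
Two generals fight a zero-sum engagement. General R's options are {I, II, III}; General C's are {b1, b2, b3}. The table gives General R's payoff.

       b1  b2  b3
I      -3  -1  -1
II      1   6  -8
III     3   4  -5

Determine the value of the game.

-9/5

Row minima: I → -3, II → -8, III → -5; maximin = -3.
Column maxima: b1 → 3, b2 → 6, b3 → -1; minimax = -1.
-3 ≠ -1, so there is no saddle point; optimal play is mixed.
b2 is strictly dominated by b1 (it gives General R strictly more in every row), so General C never plays it.
With b2 eliminated, II is strictly dominated by III (III gives General R strictly more in every remaining column), so General R never plays it.
On the remaining 2×2 (I, III vs b1, b3):
Let General R play I with probability p. Expected payoff against b1: (-3)p + 3(1−p) = −6p + 3; against b3: (-1)p + (-5)(1−p) = 4p − 5.
Setting these equal: −6p + 3 = 4p − 5 ⇒ −10p = -8 ⇒ p = 4/5, and the value is (-6)·(4/5) + 3 = -9/5.
For General C: with q = P(b1), equating I's and III's payoffs gives −2q − 1 = 8q − 5 ⇒ q = 2/5.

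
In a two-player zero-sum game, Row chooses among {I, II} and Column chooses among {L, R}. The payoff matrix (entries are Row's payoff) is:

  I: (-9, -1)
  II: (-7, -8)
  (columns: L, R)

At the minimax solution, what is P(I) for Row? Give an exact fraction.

1/9

Row minima: I → -9, II → -8; maximin = -8.
Column maxima: L → -7, R → -1; minimax = -7.
-8 ≠ -7, so there is no saddle point; optimal play is mixed.
Let Row play I with probability p. Expected payoff against L: (-9)p + (-7)(1−p) = −2p − 7; against R: (-1)p + (-8)(1−p) = 7p − 8.
Setting these equal: −2p − 7 = 7p − 8 ⇒ −9p = -1 ⇒ p = 1/9, and the value is (-2)·(1/9) − 7 = -65/9.
For Column: with q = P(L), equating I's and II's payoffs gives −8q − 1 = q − 8 ⇒ q = 7/9.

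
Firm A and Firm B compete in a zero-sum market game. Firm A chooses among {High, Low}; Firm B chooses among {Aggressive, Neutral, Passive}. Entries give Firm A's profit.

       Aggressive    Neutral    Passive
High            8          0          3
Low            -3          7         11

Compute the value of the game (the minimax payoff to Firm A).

28/9

Row minima: High → 0, Low → -3; maximin = 0.
Column maxima: Aggressive → 8, Neutral → 7, Passive → 11; minimax = 7.
0 ≠ 7, so there is no saddle point; optimal play is mixed.
Passive is strictly dominated by Neutral (it gives Firm A strictly more in every row), so Firm B never plays it.
On the remaining 2×2 (High, Low vs Aggressive, Neutral):
Let Firm A play High with probability p. Expected payoff against Aggressive: 8p + (-3)(1−p) = 11p − 3; against Neutral: 0p + 7(1−p) = −7p + 7.
Setting these equal: 11p − 3 = −7p + 7 ⇒ 18p = 10 ⇒ p = 5/9, and the value is (11)·(5/9) − 3 = 28/9.
For Firm B: with q = P(Aggressive), equating High's and Low's payoffs gives 8q = −10q + 7 ⇒ q = 7/18.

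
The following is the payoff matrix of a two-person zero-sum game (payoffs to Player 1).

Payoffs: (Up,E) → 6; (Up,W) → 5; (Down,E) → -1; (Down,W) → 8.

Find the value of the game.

53/10

Row minima: Up → 5, Down → -1; maximin = 5.
Column maxima: E → 6, W → 8; minimax = 6.
5 ≠ 6, so there is no saddle point; optimal play is mixed.
Let Player 1 play Up with probability p. Expected payoff against E: 6p + (-1)(1−p) = 7p − 1; against W: 5p + 8(1−p) = −3p + 8.
Setting these equal: 7p − 1 = −3p + 8 ⇒ 10p = 9 ⇒ p = 9/10, and the value is (7)·(9/10) − 1 = 53/10.
For Player 2: with q = P(E), equating Up's and Down's payoffs gives q + 5 = −9q + 8 ⇒ q = 3/10.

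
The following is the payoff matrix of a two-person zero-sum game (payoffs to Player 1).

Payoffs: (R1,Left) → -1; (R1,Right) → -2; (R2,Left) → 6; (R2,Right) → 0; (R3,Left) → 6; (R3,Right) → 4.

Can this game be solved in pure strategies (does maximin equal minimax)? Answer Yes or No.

Yes

Row minima: R1 → -2, R2 → 0, R3 → 4; maximin = 4.
Column maxima: Left → 6, Right → 4; minimax = 4.
maximin = minimax = 4, so a saddle point exists.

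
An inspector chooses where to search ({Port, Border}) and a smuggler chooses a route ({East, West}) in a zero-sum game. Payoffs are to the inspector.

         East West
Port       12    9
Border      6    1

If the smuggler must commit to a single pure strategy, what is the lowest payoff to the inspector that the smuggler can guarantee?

Column maxima: East → 12, West → 9.
The smallest of these is 9.

9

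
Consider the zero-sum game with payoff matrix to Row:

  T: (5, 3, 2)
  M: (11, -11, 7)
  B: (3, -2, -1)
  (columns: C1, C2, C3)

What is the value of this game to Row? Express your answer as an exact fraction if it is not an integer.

Row minima: T → 2, M → -11, B → -2; maximin = 2.
Column maxima: C1 → 11, C2 → 3, C3 → 7; minimax = 3.
2 ≠ 3, so there is no saddle point; optimal play is mixed.
B is strictly dominated by T, so Row never plays it.
C1 is strictly dominated by C2 (it gives Row strictly more in every row), so Column never plays it.
On the remaining 2×2 (T, M vs C2, C3):
Let Row play T with probability p. Expected payoff against C2: 3p + (-11)(1−p) = 14p − 11; against C3: 2p + 7(1−p) = −5p + 7.
Setting these equal: 14p − 11 = −5p + 7 ⇒ 19p = 18 ⇒ p = 18/19, and the value is (14)·(18/19) − 11 = 43/19.
For Column: with q = P(C2), equating T's and M's payoffs gives q + 2 = −18q + 7 ⇒ q = 5/19.

43/19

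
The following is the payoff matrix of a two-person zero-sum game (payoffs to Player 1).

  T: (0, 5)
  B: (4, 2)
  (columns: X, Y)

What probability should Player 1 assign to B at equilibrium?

Row minima: T → 0, B → 2; maximin = 2.
Column maxima: X → 4, Y → 5; minimax = 4.
2 ≠ 4, so there is no saddle point; optimal play is mixed.
Let Player 1 play T with probability p. Expected payoff against X: 0p + 4(1−p) = −4p + 4; against Y: 5p + 2(1−p) = 3p + 2.
Setting these equal: −4p + 4 = 3p + 2 ⇒ −7p = -2 ⇒ p = 2/7, and the value is (-4)·(2/7) + 4 = 20/7.
For Player 2: with q = P(X), equating T's and B's payoffs gives −5q + 5 = 2q + 2 ⇒ q = 3/7.

5/7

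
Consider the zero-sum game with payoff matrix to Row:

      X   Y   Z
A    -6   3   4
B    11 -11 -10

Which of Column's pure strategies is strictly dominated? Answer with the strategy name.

Z

Y holds Row's payoff strictly below Z in every row: 3 < 4, -11 < -10.
So Z is strictly dominated for Column.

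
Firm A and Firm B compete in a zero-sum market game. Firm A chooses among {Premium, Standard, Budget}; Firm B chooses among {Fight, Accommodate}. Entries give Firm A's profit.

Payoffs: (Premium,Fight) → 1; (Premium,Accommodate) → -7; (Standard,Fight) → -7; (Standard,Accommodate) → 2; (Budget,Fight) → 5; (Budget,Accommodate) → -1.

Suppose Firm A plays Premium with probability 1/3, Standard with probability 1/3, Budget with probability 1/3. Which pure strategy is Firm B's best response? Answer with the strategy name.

Accommodate

If Firm B plays Fight, Firm A's expected payoff is (1/3)·1 + (1/3)·(-7) + (1/3)·5 = -1/3.
If Firm B plays Accommodate, Firm A's expected payoff is (1/3)·(-7) + (1/3)·2 + (1/3)·(-1) = -2.
Firm B minimizes Firm A's payoff; the smallest is -2, so the best response is Accommodate.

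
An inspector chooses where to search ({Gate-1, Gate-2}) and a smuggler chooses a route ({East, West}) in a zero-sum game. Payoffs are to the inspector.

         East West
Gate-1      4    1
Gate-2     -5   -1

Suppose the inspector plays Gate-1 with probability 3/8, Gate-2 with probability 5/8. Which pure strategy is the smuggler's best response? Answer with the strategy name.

If the smuggler plays East, the inspector's expected payoff is (3/8)·4 + (5/8)·(-5) = -13/8.
If the smuggler plays West, the inspector's expected payoff is (3/8)·1 + (5/8)·(-1) = -1/4.
The smuggler minimizes the inspector's payoff; the smallest is -13/8, so the best response is East.

East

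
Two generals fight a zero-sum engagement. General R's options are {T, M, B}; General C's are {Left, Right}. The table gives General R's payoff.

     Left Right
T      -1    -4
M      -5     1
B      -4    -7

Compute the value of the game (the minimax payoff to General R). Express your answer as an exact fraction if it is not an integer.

-7/3

Row minima: T → -4, M → -5, B → -7; maximin = -4.
Column maxima: Left → -1, Right → 1; minimax = -1.
-4 ≠ -1, so there is no saddle point; optimal play is mixed.
B is strictly dominated by T, so General R never plays it.
On the remaining 2×2 (T, M vs Left, Right):
Let General R play T with probability p. Expected payoff against Left: (-1)p + (-5)(1−p) = 4p − 5; against Right: (-4)p + 1(1−p) = −5p + 1.
Setting these equal: 4p − 5 = −5p + 1 ⇒ 9p = 6 ⇒ p = 2/3, and the value is (4)·(2/3) − 5 = -7/3.
For General C: with q = P(Left), equating T's and M's payoffs gives 3q − 4 = −6q + 1 ⇒ q = 5/9.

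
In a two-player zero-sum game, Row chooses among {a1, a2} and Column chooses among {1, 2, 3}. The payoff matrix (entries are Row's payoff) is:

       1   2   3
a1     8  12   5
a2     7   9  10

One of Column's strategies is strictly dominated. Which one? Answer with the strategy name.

2

1 holds Row's payoff strictly below 2 in every row: 8 < 12, 7 < 9.
So 2 is strictly dominated for Column.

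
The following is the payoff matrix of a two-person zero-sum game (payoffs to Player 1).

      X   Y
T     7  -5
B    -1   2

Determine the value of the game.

3/5

Row minima: T → -5, B → -1; maximin = -1.
Column maxima: X → 7, Y → 2; minimax = 2.
-1 ≠ 2, so there is no saddle point; optimal play is mixed.
Let Player 1 play T with probability p. Expected payoff against X: 7p + (-1)(1−p) = 8p − 1; against Y: (-5)p + 2(1−p) = −7p + 2.
Setting these equal: 8p − 1 = −7p + 2 ⇒ 15p = 3 ⇒ p = 1/5, and the value is (8)·(1/5) − 1 = 3/5.
For Player 2: with q = P(X), equating T's and B's payoffs gives 12q − 5 = −3q + 2 ⇒ q = 7/15.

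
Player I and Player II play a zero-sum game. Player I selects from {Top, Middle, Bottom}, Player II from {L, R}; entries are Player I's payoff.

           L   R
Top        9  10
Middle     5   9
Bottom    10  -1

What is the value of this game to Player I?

Row minima: Top → 9, Middle → 5, Bottom → -1; maximin = 9.
Column maxima: L → 10, R → 10; minimax = 10.
9 ≠ 10, so there is no saddle point; optimal play is mixed.
Middle is strictly dominated by Top, so Player I never plays it.
On the remaining 2×2 (Top, Bottom vs L, R):
Let Player I play Top with probability p. Expected payoff against L: 9p + 10(1−p) = −p + 10; against R: 10p + (-1)(1−p) = 11p − 1.
Setting these equal: −p + 10 = 11p − 1 ⇒ −12p = -11 ⇒ p = 11/12, and the value is (-1)·(11/12) + 10 = 109/12.
For Player II: with q = P(L), equating Top's and Bottom's payoffs gives −q + 10 = 11q − 1 ⇒ q = 11/12.

109/12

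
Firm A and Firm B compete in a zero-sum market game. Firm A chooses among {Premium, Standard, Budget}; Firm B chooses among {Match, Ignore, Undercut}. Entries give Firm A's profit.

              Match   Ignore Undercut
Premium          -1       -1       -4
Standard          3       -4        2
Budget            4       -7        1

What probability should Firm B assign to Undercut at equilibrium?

1/3

Row minima: Premium → -4, Standard → -4, Budget → -7; maximin = -4.
Column maxima: Match → 4, Ignore → -1, Undercut → 2; minimax = -1.
-4 ≠ -1, so there is no saddle point; optimal play is mixed.
Match is strictly dominated by Undercut (it gives Firm A strictly more in every row), so Firm B never plays it.
With Match eliminated, Budget is strictly dominated by Standard (Standard gives Firm A strictly more in every remaining column), so Firm A never plays it.
On the remaining 2×2 (Premium, Standard vs Ignore, Undercut):
Let Firm A play Premium with probability p. Expected payoff against Ignore: (-1)p + (-4)(1−p) = 3p − 4; against Undercut: (-4)p + 2(1−p) = −6p + 2.
Setting these equal: 3p − 4 = −6p + 2 ⇒ 9p = 6 ⇒ p = 2/3, and the value is (3)·(2/3) − 4 = -2.
For Firm B: with q = P(Ignore), equating Premium's and Standard's payoffs gives 3q − 4 = −6q + 2 ⇒ q = 2/3.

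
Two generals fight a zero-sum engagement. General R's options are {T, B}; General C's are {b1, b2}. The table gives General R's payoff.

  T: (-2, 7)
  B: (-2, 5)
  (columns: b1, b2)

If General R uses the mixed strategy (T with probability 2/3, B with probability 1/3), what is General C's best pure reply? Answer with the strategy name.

If General C plays b1, General R's expected payoff is (2/3)·(-2) + (1/3)·(-2) = -2.
If General C plays b2, General R's expected payoff is (2/3)·7 + (1/3)·5 = 19/3.
General C minimizes General R's payoff; the smallest is -2, so the best response is b1.

b1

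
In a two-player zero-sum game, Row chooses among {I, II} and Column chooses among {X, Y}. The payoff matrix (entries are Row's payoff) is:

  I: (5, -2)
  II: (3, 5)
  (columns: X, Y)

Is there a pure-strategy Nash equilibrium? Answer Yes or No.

No

Row minima: I → -2, II → 3; maximin = 3.
Column maxima: X → 5, Y → 5; minimax = 5.
3 ≠ 5, so no pure-strategy equilibrium exists.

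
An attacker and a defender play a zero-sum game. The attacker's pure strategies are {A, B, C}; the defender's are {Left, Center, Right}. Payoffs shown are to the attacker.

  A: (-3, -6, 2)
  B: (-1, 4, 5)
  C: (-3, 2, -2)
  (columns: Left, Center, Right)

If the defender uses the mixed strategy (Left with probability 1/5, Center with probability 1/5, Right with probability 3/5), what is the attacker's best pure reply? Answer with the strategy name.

B

Expected payoff of A: (1/5)·(-3) + (1/5)·(-6) + (3/5)·2 = -3/5.
Expected payoff of B: (1/5)·(-1) + (1/5)·4 + (3/5)·5 = 18/5.
Expected payoff of C: (1/5)·(-3) + (1/5)·2 + (3/5)·(-2) = -7/5.
The largest is 18/5, so the attacker's best response is B.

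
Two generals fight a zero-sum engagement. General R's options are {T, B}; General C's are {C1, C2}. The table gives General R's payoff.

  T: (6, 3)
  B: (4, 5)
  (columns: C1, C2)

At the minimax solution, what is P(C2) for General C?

1/2

Row minima: T → 3, B → 4; maximin = 4.
Column maxima: C1 → 6, C2 → 5; minimax = 5.
4 ≠ 5, so there is no saddle point; optimal play is mixed.
Let General R play T with probability p. Expected payoff against C1: 6p + 4(1−p) = 2p + 4; against C2: 3p + 5(1−p) = −2p + 5.
Setting these equal: 2p + 4 = −2p + 5 ⇒ 4p = 1 ⇒ p = 1/4, and the value is (2)·(1/4) + 4 = 9/2.
For General C: with q = P(C1), equating T's and B's payoffs gives 3q + 3 = −q + 5 ⇒ q = 1/2.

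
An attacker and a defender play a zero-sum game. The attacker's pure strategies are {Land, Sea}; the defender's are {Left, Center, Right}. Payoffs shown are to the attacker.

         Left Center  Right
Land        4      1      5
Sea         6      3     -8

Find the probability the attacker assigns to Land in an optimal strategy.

11/15

Row minima: Land → 1, Sea → -8; maximin = 1.
Column maxima: Left → 6, Center → 3, Right → 5; minimax = 3.
1 ≠ 3, so there is no saddle point; optimal play is mixed.
Left is strictly dominated by Center (it gives the attacker strictly more in every row), so the defender never plays it.
On the remaining 2×2 (Land, Sea vs Center, Right):
Let the attacker play Land with probability p. Expected payoff against Center: 1p + 3(1−p) = −2p + 3; against Right: 5p + (-8)(1−p) = 13p − 8.
Setting these equal: −2p + 3 = 13p − 8 ⇒ −15p = -11 ⇒ p = 11/15, and the value is (-2)·(11/15) + 3 = 23/15.
For the defender: with q = P(Center), equating Land's and Sea's payoffs gives −4q + 5 = 11q − 8 ⇒ q = 13/15.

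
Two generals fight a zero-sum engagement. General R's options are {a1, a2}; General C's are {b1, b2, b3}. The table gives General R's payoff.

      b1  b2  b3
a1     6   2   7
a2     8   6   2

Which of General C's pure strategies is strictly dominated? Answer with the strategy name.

b2 holds General R's payoff strictly below b1 in every row: 2 < 6, 6 < 8.
So b1 is strictly dominated for General C.

b1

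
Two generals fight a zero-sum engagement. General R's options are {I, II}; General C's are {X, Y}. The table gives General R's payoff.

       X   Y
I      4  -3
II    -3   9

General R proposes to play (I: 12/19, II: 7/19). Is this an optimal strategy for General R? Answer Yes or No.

Against X this mix gives (12/19)·4 + (7/19)·(-3) = 27/19.
Against Y this mix gives (12/19)·(-3) + (7/19)·9 = 27/19.
All of General C's active replies (X, Y) yield 27/19, and no column does worse for General R. The mix makes General C indifferent and guarantees 27/19, so it is optimal.

Yes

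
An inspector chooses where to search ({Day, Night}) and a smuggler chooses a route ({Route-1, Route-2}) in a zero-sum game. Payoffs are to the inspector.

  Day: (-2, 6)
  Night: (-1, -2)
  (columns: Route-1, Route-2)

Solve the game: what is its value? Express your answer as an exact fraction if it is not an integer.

Row minima: Day → -2, Night → -2; maximin = -2.
Column maxima: Route-1 → -1, Route-2 → 6; minimax = -1.
-2 ≠ -1, so there is no saddle point; optimal play is mixed.
Let the inspector play Day with probability p. Expected payoff against Route-1: (-2)p + (-1)(1−p) = −p − 1; against Route-2: 6p + (-2)(1−p) = 8p − 2.
Setting these equal: −p − 1 = 8p − 2 ⇒ −9p = -1 ⇒ p = 1/9, and the value is (-1)·(1/9) − 1 = -10/9.
For the smuggler: with q = P(Route-1), equating Day's and Night's payoffs gives −8q + 6 = q − 2 ⇒ q = 8/9.

-10/9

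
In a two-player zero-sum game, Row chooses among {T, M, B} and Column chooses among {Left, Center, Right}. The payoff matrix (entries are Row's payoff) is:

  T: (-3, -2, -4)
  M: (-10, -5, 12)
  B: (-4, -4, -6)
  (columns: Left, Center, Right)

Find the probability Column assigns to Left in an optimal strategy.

Row minima: T → -4, M → -10, B → -6; maximin = -4.
Column maxima: Left → -3, Center → -2, Right → 12; minimax = -3.
-4 ≠ -3, so there is no saddle point; optimal play is mixed.
B is strictly dominated by T, so Row never plays it.
With B eliminated, Center is strictly dominated by Left (it gives Row strictly more in every remaining row), so Column never plays it.
On the remaining 2×2 (T, M vs Left, Right):
Let Row play T with probability p. Expected payoff against Left: (-3)p + (-10)(1−p) = 7p − 10; against Right: (-4)p + 12(1−p) = −16p + 12.
Setting these equal: 7p − 10 = −16p + 12 ⇒ 23p = 22 ⇒ p = 22/23, and the value is (7)·(22/23) − 10 = -76/23.
For Column: with q = P(Left), equating T's and M's payoffs gives q − 4 = −22q + 12 ⇒ q = 16/23.

16/23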